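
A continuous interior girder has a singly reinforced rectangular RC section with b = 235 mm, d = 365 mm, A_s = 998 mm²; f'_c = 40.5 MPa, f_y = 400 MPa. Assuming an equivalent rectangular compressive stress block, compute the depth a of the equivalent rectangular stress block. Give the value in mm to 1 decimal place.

a ≈ 49.3 mm

T = A_s f_y = 998 × 400 = 399200 N = 399.2 kN.
Setting C = 0.85 f'_c a b equal to T: a = 399200/(0.85 × 40.5 × 235) = 49.3 mm.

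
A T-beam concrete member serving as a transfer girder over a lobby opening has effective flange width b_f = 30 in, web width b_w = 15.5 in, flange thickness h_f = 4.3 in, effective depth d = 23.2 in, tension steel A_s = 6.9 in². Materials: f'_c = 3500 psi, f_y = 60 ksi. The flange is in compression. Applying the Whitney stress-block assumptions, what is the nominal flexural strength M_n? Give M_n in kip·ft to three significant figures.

M_n ≈ 720 kip·ft

Tension: T = A_s f_y = 6.9 × 60 = 414 kips.
Try a within the flange: a = T/(0.85 f'_c b_f) = 414/(0.85 × 3.5 × 30) = 4.639 in.
a = 4.639 > h_f = 4.3 in: the block extends into the web. Split into flange-overhang and web parts.
C_f = 0.85 f'_c (b_f − b_w) h_f = 0.85 × 3.5 × (30 − 15.5) × 4.3 = 185.5 kips.
Remaining web compression depth: a_w = (T − C_f)/(0.85 f'_c b_w) = (414 − 185.5)/(0.85 × 3.5 × 15.5) = 4.955 in.
M_n = C_f(d − h_f/2) + (T − C_f)(d − a_w/2) = 185.5 × (23.2 − 2.15) + 228.5 × (23.2 − 2.4775) = 3904.8 + 4735.1 = 8639.9 kip·in.
M_n = 8639.9/12 = 719.99 kip·ft.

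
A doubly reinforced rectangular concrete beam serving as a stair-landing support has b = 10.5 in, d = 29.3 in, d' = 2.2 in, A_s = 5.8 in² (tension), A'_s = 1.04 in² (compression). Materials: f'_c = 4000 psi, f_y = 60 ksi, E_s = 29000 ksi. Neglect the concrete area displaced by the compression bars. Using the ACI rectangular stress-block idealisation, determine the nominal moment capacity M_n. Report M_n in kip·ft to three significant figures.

M_n ≈ 743 kip·ft

Assume both steels yield.
a = (A_s − A'_s) f_y/(0.85 f'_c b) = (5.8 − 1.04) × 60/(0.85 × 4 × 10.5) = 8.000 in.
c = a/β₁ = 8.000/0.85 = 9.412 in; ε'_s = 0.003(c − d')/c = 0.0023 ≥ ε_y = 0.0021, so the compression steel yields.
M_n = (A_s − A'_s) f_y (d − a/2) + A'_s f_y (d − d') = 285.6 × (29.3 − 4) + 62.4 × (29.3 − 2.2) = 7225.7 + 1691.0 = 8916.7 kip·in = 8916.7/12 = 743.06 kip·ft.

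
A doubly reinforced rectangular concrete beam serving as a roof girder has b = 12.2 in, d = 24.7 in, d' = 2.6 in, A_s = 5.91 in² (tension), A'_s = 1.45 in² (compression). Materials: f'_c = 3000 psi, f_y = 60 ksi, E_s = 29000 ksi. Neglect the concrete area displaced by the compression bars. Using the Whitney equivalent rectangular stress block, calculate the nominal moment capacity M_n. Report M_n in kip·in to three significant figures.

Assume both steels yield.
a = (A_s − A'_s) f_y/(0.85 f'_c b) = (5.91 − 1.45) × 60/(0.85 × 3 × 12.2) = 8.602 in.
c = a/β₁ = 8.602/0.85 = 10.120 in; ε'_s = 0.003(c − d')/c = 0.0022 ≥ ε_y = 0.0021, so the compression steel yields.
M_n = (A_s − A'_s) f_y (d − a/2) + A'_s f_y (d − d') = 267.6 × (24.7 − 4.301) + 87 × (24.7 − 2.6) = 5458.8 + 1922.7 = 7381.5 kip·in.

M_n ≈ 7380 kip·in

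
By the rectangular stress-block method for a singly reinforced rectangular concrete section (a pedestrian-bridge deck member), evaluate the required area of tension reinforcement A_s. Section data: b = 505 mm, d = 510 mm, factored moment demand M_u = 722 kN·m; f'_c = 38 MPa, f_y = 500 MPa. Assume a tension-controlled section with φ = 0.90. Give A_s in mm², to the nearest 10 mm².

M_n = M_u/φ = 722/0.90 = 802.222 kN·m.
With M_n = 0.85 f'_c a b (d − a/2), solve the quadratic for a:
a = d − √(d² − 2M_n/(0.85 f'_c b)) = 510 − √(510² − 2 × 802.222×10⁶/(0.85 × 38 × 505)) = 107.83 mm.
A_s = 0.85 f'_c a b / f_y = 0.85 × 38 × 107.83 × 505 / 500 = 3517.7 mm².

A_s ≈ 3520 mm²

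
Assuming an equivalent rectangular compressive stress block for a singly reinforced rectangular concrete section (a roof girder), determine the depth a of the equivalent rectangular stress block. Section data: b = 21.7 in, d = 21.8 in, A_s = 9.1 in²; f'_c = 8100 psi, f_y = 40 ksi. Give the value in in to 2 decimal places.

T = A_s f_y = 9.1 × 40 = 364 kips.
a = T/(0.85 f'_c b) = 364/(0.85 × 8.1 × 21.7) = 2.44 in.

a ≈ 2.44 in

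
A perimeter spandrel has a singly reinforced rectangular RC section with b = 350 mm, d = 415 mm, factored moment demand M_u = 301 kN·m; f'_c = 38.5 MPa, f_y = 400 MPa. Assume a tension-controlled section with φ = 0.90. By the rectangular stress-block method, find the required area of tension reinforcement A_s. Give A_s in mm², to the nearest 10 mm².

A_s ≈ 2220 mm²

M_n = M_u/φ = 301/0.90 = 334.444 kN·m.
With M_n = 0.85 f'_c a b (d − a/2), solve the quadratic for a:
a = d − √(d² − 2M_n/(0.85 f'_c b)) = 415 − √(415² − 2 × 334.444×10⁶/(0.85 × 38.5 × 350)) = 77.62 mm.
A_s = 0.85 f'_c a b / f_y = 0.85 × 38.5 × 77.62 × 350 / 400 = 2222.6 mm².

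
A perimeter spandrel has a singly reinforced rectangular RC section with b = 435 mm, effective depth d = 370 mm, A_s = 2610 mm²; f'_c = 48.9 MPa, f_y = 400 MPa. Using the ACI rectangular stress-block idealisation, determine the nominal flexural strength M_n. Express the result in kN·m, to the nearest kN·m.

M_n ≈ 356 kN·m

T = A_s f_y = 2610 × 400 = 1044000 N = 1044 kN.
From C = T: a = T/(0.85 f'_c b) = 1044000/(0.85 × 48.9 × 435) = 57.74 mm.
M_n = T(d − a/2) = 1044 kN × (370 − 28.87) mm = 356.14 kN·m.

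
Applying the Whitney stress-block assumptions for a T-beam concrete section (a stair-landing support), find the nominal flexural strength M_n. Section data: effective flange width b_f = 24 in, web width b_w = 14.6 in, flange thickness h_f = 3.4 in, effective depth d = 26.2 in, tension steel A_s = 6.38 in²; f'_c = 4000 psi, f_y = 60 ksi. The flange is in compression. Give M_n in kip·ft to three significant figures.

M_n ≈ 757 kip·ft

Tension: T = A_s f_y = 6.38 × 60 = 382.8 kips.
Try a within the flange: a = T/(0.85 f'_c b_f) = 382.8/(0.85 × 4 × 24) = 4.691 in.
a = 4.691 > h_f = 3.4 in: the block extends into the web. Split into flange-overhang and web parts.
C_f = 0.85 f'_c (b_f − b_w) h_f = 0.85 × 4 × (24 − 14.6) × 3.4 = 108.7 kips.
Remaining web compression depth: a_w = (T − C_f)/(0.85 f'_c b_w) = (382.8 − 108.7)/(0.85 × 4 × 14.6) = 5.522 in.
M_n = C_f(d − h_f/2) + (T − C_f)(d − a_w/2) = 108.7 × (26.2 − 1.7) + 274.1 × (26.2 − 2.761) = 2663.2 + 6424.6 = 9087.8 kip·in.
M_n = 9087.8/12 = 757.32 kip·ft.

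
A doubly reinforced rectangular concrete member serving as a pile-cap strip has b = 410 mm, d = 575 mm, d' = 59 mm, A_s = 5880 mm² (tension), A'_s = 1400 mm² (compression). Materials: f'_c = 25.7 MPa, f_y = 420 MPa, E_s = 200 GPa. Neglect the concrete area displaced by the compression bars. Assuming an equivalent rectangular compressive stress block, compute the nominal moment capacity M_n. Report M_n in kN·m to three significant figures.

M_n ≈ 1190 kN·m

Assume both tension and compression steel yield.
Net tension couple steel: A_s − A'_s = 4480 mm².
a = (A_s − A'_s) f_y / (0.85 f'_c b) = 1881600/(0.85 × 25.7 × 410) = 210.08 mm.
c = a/β₁ = 210.08/0.85 = 247.15 mm; ε'_s = 0.003(c − d')/c = 0.0023 ≥ f_y/E_s = 0.0021, so compression steel does yield.
M_n = (A_s − A'_s) f_y (d − a/2) + A'_s f_y (d − d') = [1881600 × (575 − 105.04) + 588000 × (575 − 59)] × 10⁻⁶ = 884.28 + 303.41 = 1187.69 kN·m.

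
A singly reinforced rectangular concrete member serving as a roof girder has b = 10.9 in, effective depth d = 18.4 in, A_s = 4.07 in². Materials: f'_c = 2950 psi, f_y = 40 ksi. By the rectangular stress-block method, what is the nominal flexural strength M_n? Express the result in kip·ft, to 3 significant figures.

M_n ≈ 209 kip·ft

T = A_s f_y = 4.07 × 40 = 162.8 kips.
a = T/(0.85 f'_c b) = 162.8/(0.85 × 2.95 × 10.9) = 5.956 in.
M_n = T(d − a/2) = 162.8 × (18.4 − 2.978) = 2510.7 kip·in = 2510.7/12 = 209.23 kip·ft.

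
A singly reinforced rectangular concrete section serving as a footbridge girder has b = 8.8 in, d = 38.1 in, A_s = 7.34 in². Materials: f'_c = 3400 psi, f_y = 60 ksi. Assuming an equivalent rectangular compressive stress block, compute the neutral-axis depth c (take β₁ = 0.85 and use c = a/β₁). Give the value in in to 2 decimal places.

T = A_s f_y = 7.34 × 60 = 440.4 kips.
a = T/(0.85 f'_c b) = 440.4/(0.85 × 3.4 × 8.8) = 17.3168 in.
With β₁ = 0.85, c = a/β₁ = 17.3168/0.85 = 20.37 in.

c ≈ 20.37 in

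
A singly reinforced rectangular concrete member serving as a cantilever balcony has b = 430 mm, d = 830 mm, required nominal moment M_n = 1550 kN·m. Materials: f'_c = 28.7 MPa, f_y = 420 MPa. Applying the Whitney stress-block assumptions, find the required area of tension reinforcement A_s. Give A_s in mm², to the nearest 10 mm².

A_s ≈ 5070 mm²

With M_n = 0.85 f'_c a b (d − a/2), solve the quadratic for a:
a = d − √(d² − 2M_n/(0.85 f'_c b)) = 830 − √(830² − 2 × 1550×10⁶/(0.85 × 28.7 × 430)) = 202.80 mm.
A_s = 0.85 f'_c a b / f_y = 0.85 × 28.7 × 202.80 × 430 / 420 = 5065.1 mm².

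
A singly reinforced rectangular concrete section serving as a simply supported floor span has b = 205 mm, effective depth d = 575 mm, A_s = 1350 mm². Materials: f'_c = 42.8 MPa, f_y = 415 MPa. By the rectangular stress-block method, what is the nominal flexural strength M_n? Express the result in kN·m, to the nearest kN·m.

M_n ≈ 301 kN·m

T = A_s f_y = 1350 × 415 = 560250 N = 560.25 kN.
From C = T: a = T/(0.85 f'_c b) = 560250/(0.85 × 42.8 × 205) = 75.12 mm.
M_n = T(d − a/2) = 560.25 kN × (575 − 37.56) mm = 301.10 kN·m.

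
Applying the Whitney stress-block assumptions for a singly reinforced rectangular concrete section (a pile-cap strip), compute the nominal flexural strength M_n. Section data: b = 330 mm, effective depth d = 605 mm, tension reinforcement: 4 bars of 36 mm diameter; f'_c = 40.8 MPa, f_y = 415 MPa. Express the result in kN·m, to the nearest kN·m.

M_n ≈ 898 kN·m

A_s = 4 × 1018 = 4072 mm².
T = A_s f_y = 4072 × 415 = 1689880 N = 1689.88 kN.
From C = T: a = T/(0.85 f'_c b) = 1689880/(0.85 × 40.8 × 330) = 147.66 mm.
M_n = T(d − a/2) = 1689.88 kN × (605 − 73.83) mm = 897.61 kN·m.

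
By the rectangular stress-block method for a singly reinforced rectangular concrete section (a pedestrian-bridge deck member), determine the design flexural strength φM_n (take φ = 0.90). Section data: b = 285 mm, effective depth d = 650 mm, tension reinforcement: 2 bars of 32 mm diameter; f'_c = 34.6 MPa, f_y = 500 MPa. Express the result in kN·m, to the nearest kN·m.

φM_n ≈ 436 kN·m

A_s = 2 × 804 = 1608 mm².
T = A_s f_y = 1608 × 500 = 804000 N = 804 kN.
From C = T: a = T/(0.85 f'_c b) = 804000/(0.85 × 34.6 × 285) = 95.92 mm.
M_n = T(d − a/2) = 804 kN × (650 − 47.96) mm = 484.04 kN·m.
φM_n = 0.90 × 484.04 = 435.64 kN·m.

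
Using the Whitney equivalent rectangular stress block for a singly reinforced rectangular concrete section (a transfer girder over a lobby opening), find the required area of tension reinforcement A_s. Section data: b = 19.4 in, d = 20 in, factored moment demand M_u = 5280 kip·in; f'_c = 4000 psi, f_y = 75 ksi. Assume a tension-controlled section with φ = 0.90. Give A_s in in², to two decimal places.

A_s ≈ 4.48 in²

M_n = M_u/φ = 5280/0.90 = 5866.67 kip·in.
From M_n = 0.85 f'_c a b (d − a/2):
a = d − √(d² − 2M_n/(0.85 f'_c b)) = 20 − √(20² − 2 × 5866.67/(0.85 × 4 × 19.4)) = 5.097 in.
A_s = 0.85 f'_c a b / f_y = 0.85 × 4 × 5.097 × 19.4 / 75 = 4.483 in².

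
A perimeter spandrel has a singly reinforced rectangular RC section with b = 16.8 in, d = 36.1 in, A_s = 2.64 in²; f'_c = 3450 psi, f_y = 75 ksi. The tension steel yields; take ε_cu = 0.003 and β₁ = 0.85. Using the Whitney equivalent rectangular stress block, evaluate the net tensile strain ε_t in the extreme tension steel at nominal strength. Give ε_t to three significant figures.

a = A_s f_y/(0.85 f'_c b) = 4.019 in.
β₁ = 0.85, so c = a/β₁ = 4.019/0.85 = 4.728 in.
From the linear strain diagram with ε_cu = 0.003: ε_t = 0.003 (d − c)/c = 0.003 × (36.1 − 4.728)/4.728 = 0.0199.
Since ε_t ≥ 0.005, the section is tension-controlled.

ε_t ≈ 0.0199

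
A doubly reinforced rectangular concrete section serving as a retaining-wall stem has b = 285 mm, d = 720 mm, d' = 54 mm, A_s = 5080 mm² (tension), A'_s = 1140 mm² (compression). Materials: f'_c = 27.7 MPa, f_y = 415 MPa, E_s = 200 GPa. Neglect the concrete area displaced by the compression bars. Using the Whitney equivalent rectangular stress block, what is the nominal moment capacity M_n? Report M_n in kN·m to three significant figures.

M_n ≈ 1290 kN·m

Assume both tension and compression steel yield.
Net tension couple steel: A_s − A'_s = 3940 mm².
a = (A_s − A'_s) f_y / (0.85 f'_c b) = 1635100/(0.85 × 27.7 × 285) = 243.67 mm.
c = a/β₁ = 243.67/0.85 = 286.67 mm; ε'_s = 0.003(c − d')/c = 0.0024 ≥ f_y/E_s = 0.0021, so compression steel does yield.
M_n = (A_s − A'_s) f_y (d − a/2) + A'_s f_y (d − d') = [1635100 × (720 − 121.835) + 473100 × (720 − 54)] × 10⁻⁶ = 978.06 + 315.08 = 1293.14 kN·m.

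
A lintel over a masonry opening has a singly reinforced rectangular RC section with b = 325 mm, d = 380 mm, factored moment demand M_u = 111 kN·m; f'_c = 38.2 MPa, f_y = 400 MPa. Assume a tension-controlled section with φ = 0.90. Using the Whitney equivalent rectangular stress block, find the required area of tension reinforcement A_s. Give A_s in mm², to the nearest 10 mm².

A_s ≈ 850 mm²

M_n = M_u/φ = 111/0.90 = 123.333 kN·m.
With M_n = 0.85 f'_c a b (d − a/2), solve the quadratic for a:
a = d − √(d² − 2M_n/(0.85 f'_c b)) = 380 − √(380² − 2 × 123.333×10⁶/(0.85 × 38.2 × 325)) = 32.11 mm.
A_s = 0.85 f'_c a b / f_y = 0.85 × 38.2 × 32.11 × 325 / 400 = 847.1 mm².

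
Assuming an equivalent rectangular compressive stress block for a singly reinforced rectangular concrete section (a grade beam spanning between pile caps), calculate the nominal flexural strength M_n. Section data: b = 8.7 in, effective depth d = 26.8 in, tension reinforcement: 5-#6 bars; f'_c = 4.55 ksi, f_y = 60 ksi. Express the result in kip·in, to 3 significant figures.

A_s = 5 × 0.44 = 2.2 in².
T = A_s f_y = 2.2 × 60 = 132 kips.
a = T/(0.85 f'_c b) = 132/(0.85 × 4.55 × 8.7) = 3.923 in.
M_n = T(d − a/2) = 132 × (26.8 − 1.9615) = 3278.7 kip·in.

M_n ≈ 3280 kip·in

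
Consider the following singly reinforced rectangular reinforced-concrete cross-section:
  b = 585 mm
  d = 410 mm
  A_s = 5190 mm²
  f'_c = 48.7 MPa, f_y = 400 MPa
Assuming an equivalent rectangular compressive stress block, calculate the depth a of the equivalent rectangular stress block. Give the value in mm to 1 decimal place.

a ≈ 85.7 mm

T = A_s f_y = 5190 × 400 = 2076000 N = 2076 kN.
Setting C = 0.85 f'_c a b equal to T: a = 2076000/(0.85 × 48.7 × 585) = 85.7 mm.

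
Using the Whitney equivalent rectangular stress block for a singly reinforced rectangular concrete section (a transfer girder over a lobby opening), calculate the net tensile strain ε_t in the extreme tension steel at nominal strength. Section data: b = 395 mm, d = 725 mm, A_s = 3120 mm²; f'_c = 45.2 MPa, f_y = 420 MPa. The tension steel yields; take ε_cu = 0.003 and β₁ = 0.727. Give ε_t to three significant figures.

ε_t ≈ 0.0153

a = A_s f_y/(0.85 f'_c b) = 86.35 mm.
β₁ = 0.727, so c = a/β₁ = 86.35/0.727 = 118.78 mm.
From the linear strain diagram with ε_cu = 0.003: ε_t = 0.003 (d − c)/c = 0.003 × (725 − 118.78)/118.78 = 0.0153.
Since ε_t ≥ 0.005, the section is tension-controlled.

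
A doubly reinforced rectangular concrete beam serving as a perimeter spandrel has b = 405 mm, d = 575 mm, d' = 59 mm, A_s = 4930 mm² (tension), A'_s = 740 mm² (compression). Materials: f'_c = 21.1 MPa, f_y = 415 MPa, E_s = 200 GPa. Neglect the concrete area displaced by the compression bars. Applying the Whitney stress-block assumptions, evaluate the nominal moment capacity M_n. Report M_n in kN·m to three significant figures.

M_n ≈ 950 kN·m

Assume both tension and compression steel yield.
Net tension couple steel: A_s − A'_s = 4190 mm².
a = (A_s − A'_s) f_y / (0.85 f'_c b) = 1738850/(0.85 × 21.1 × 405) = 239.39 mm.
c = a/β₁ = 239.39/0.85 = 281.64 mm; ε'_s = 0.003(c − d')/c = 0.0024 ≥ f_y/E_s = 0.0021, so compression steel does yield.
M_n = (A_s − A'_s) f_y (d − a/2) + A'_s f_y (d − d') = [1738850 × (575 − 119.695) + 307100 × (575 − 59)] × 10⁻⁶ = 791.71 + 158.46 = 950.17 kN·m.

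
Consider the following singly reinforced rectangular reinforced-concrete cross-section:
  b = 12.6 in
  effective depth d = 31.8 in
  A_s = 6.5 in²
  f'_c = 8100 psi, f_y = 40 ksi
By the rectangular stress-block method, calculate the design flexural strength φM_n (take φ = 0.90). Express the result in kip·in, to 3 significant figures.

φM_n ≈ 7090 kip·in

T = A_s f_y = 6.5 × 40 = 260 kips.
a = T/(0.85 f'_c b) = 260/(0.85 × 8.1 × 12.6) = 2.997 in.
M_n = T(d − a/2) = 260 × (31.8 − 1.4985) = 7878.4 kip·in.
φM_n = 0.90 × 7878.4 = 7090.6 kip·in.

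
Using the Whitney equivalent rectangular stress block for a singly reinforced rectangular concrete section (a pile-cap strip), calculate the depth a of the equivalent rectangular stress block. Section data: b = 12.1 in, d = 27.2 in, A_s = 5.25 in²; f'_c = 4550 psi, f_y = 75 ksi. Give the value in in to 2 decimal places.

T = A_s f_y = 5.25 × 75 = 393.75 kips.
a = T/(0.85 f'_c b) = 393.75/(0.85 × 4.55 × 12.1) = 8.41 in.

a ≈ 8.41 in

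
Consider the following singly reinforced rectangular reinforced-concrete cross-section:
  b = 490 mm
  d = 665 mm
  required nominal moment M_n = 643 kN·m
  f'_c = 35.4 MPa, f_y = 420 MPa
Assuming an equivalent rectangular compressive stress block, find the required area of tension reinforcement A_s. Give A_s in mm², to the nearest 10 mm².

With M_n = 0.85 f'_c a b (d − a/2), solve the quadratic for a:
a = d − √(d² − 2M_n/(0.85 f'_c b)) = 665 − √(665² − 2 × 643×10⁶/(0.85 × 35.4 × 490)) = 69.18 mm.
A_s = 0.85 f'_c a b / f_y = 0.85 × 35.4 × 69.18 × 490 / 420 = 2428.6 mm².

A_s ≈ 2430 mm²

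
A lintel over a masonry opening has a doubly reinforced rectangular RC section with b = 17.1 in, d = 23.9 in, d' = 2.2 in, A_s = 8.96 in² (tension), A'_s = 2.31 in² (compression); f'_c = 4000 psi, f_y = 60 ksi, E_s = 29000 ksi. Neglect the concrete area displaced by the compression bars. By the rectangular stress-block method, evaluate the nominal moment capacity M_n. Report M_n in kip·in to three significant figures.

M_n ≈ 11200 kip·in

Assume both steels yield.
a = (A_s − A'_s) f_y/(0.85 f'_c b) = (8.96 − 2.31) × 60/(0.85 × 4 × 17.1) = 6.863 in.
c = a/β₁ = 6.863/0.85 = 8.074 in; ε'_s = 0.003(c − d')/c = 0.0022 ≥ ε_y = 0.0021, so the compression steel yields.
M_n = (A_s − A'_s) f_y (d − a/2) + A'_s f_y (d − d') = 399 × (23.9 − 3.4315) + 138.6 × (23.9 − 2.2) = 8166.9 + 3007.6 = 11174.5 kip·in.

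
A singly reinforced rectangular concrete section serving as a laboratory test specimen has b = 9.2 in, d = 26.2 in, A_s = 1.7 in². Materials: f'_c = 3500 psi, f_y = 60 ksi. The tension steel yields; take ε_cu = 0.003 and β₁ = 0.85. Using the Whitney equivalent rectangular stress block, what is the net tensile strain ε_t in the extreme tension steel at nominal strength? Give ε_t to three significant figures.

ε_t ≈ 0.0149

a = A_s f_y/(0.85 f'_c b) = 3.727 in.
β₁ = 0.85, so c = a/β₁ = 3.727/0.85 = 4.385 in.
From the linear strain diagram with ε_cu = 0.003: ε_t = 0.003 (d − c)/c = 0.003 × (26.2 − 4.385)/4.385 = 0.0149.
Since ε_t ≥ 0.005, the section is tension-controlled.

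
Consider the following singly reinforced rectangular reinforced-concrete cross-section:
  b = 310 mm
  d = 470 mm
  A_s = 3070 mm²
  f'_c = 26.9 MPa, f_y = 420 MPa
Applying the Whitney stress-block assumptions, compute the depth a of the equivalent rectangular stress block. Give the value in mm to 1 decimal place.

a ≈ 181.9 mm

T = A_s f_y = 3070 × 420 = 1289400 N = 1289.4 kN.
Setting C = 0.85 f'_c a b equal to T: a = 1289400/(0.85 × 26.9 × 310) = 181.9 mm.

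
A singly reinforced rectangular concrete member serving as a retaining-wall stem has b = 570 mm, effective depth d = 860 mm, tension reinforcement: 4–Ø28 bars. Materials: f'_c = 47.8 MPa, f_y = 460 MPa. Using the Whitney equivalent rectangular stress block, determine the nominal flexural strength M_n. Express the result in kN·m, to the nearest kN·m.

A_s = 4 × 616 = 2464 mm².
T = A_s f_y = 2464 × 460 = 1133440 N = 1133.44 kN.
From C = T: a = T/(0.85 f'_c b) = 1133440/(0.85 × 47.8 × 570) = 48.94 mm.
M_n = T(d − a/2) = 1133.44 kN × (860 − 24.47) mm = 947.02 kN·m.

M_n ≈ 947 kN·m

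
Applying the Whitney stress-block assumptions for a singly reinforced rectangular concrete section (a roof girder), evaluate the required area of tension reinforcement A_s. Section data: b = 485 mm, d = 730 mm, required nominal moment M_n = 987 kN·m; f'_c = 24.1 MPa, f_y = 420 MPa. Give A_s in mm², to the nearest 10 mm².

A_s ≈ 3590 mm²

With M_n = 0.85 f'_c a b (d − a/2), solve the quadratic for a:
a = d − √(d² − 2M_n/(0.85 f'_c b)) = 730 − √(730² − 2 × 987×10⁶/(0.85 × 24.1 × 485)) = 151.89 mm.
A_s = 0.85 f'_c a b / f_y = 0.85 × 24.1 × 151.89 × 485 / 420 = 3593.0 mm².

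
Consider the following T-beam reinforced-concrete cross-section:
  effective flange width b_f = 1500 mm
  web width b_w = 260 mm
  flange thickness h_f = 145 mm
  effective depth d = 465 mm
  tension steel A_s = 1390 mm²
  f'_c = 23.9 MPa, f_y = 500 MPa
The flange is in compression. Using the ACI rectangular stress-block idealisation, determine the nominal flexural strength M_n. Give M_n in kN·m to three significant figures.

Tension: T = A_s f_y = 1390 × 500 = 695000 N.
Try a within the flange: a = T/(0.85 f'_c b_f) = 695000/(0.85 × 23.9 × 1500) = 22.81 mm.
Since a = 22.81 ≤ h_f = 145 mm, the stress block lies entirely in the flange; analyse as a rectangular beam of width b_f.
M_n = T(d − a/2) = 695000 × (465 − 11.405) = 315.25 × 10⁶ N·mm.
M_n = 315.25 kN·m.

M_n ≈ 315 kN·m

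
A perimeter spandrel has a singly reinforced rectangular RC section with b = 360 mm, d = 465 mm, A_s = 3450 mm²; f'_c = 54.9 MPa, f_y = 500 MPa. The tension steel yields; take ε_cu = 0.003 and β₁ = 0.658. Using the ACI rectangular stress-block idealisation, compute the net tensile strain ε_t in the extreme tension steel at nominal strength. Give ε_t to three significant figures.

ε_t ≈ 0.00594

a = A_s f_y/(0.85 f'_c b) = 102.68 mm.
β₁ = 0.658, so c = a/β₁ = 102.68/0.658 = 156.05 mm.
From the linear strain diagram with ε_cu = 0.003: ε_t = 0.003 (d − c)/c = 0.003 × (465 − 156.05)/156.05 = 0.00594.
Since ε_t ≥ 0.005, the section is tension-controlled.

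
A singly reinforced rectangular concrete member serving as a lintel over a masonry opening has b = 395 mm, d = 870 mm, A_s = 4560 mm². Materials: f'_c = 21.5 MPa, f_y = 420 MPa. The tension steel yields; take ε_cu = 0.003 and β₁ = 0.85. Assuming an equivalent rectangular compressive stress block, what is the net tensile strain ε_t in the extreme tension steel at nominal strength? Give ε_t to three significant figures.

ε_t ≈ 0.00536

a = A_s f_y/(0.85 f'_c b) = 265.31 mm.
β₁ = 0.85, so c = a/β₁ = 265.31/0.85 = 312.13 mm.
From the linear strain diagram with ε_cu = 0.003: ε_t = 0.003 (d − c)/c = 0.003 × (870 − 312.13)/312.13 = 0.00536.
Since ε_t ≥ 0.005, the section is tension-controlled.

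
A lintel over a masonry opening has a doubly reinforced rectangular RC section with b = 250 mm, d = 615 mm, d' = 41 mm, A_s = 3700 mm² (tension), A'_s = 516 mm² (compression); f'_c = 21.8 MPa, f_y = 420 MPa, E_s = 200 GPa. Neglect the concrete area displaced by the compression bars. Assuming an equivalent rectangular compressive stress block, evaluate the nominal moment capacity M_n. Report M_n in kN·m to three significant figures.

M_n ≈ 754 kN·m

Assume both tension and compression steel yield.
Net tension couple steel: A_s − A'_s = 3184 mm².
a = (A_s − A'_s) f_y / (0.85 f'_c b) = 1337280/(0.85 × 21.8 × 250) = 288.67 mm.
c = a/β₁ = 288.67/0.85 = 339.61 mm; ε'_s = 0.003(c − d')/c = 0.0026 ≥ f_y/E_s = 0.0021, so compression steel does yield.
M_n = (A_s − A'_s) f_y (d − a/2) + A'_s f_y (d − d') = [1337280 × (615 − 144.335) + 216720 × (615 − 41)] × 10⁻⁶ = 629.41 + 124.40 = 753.81 kN·m.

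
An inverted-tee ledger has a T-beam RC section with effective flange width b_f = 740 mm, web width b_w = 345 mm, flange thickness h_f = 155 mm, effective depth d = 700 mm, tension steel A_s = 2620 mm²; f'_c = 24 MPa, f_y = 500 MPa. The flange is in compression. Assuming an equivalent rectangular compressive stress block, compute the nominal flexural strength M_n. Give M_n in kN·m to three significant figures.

Tension: T = A_s f_y = 2620 × 500 = 1310000 N.
Try a within the flange: a = T/(0.85 f'_c b_f) = 1310000/(0.85 × 24 × 740) = 86.78 mm.
Since a = 86.78 ≤ h_f = 155 mm, the stress block lies entirely in the flange; analyse as a rectangular beam of width b_f.
M_n = T(d − a/2) = 1310000 × (700 − 43.39) = 860.16 × 10⁶ N·mm.
M_n = 860.16 kN·m.

M_n ≈ 860 kN·m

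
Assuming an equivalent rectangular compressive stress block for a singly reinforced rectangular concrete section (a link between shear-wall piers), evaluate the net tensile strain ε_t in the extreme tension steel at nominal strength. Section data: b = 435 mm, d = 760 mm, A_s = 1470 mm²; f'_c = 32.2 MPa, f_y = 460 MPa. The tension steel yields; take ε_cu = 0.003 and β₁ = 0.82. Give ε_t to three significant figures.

a = A_s f_y/(0.85 f'_c b) = 56.80 mm.
β₁ = 0.82, so c = a/β₁ = 56.80/0.82 = 69.27 mm.
From the linear strain diagram with ε_cu = 0.003: ε_t = 0.003 (d − c)/c = 0.003 × (760 − 69.27)/69.27 = 0.0299.
Since ε_t ≥ 0.005, the section is tension-controlled.

ε_t ≈ 0.0299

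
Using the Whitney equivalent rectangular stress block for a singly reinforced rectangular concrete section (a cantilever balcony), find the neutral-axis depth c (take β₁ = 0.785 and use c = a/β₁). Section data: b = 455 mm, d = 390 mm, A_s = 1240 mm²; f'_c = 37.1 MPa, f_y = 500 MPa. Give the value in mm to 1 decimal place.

c ≈ 55.0 mm

T = A_s f_y = 1240 × 500 = 620000 N = 620 kN.
Setting C = 0.85 f'_c a b equal to T: a = 620000/(0.85 × 37.1 × 455) = 43.210 mm.
With β₁ = 0.785, c = a/β₁ = 43.210/0.785 = 55.0 mm.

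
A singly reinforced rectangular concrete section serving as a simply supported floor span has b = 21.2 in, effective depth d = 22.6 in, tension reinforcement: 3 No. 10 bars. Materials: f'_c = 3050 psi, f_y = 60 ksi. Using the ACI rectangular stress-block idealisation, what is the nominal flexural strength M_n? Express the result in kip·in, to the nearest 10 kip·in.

M_n ≈ 4690 kip·in

A_s = 3 × 1.27 = 3.81 in².
T = A_s f_y = 3.81 × 60 = 228.6 kips.
a = T/(0.85 f'_c b) = 228.6/(0.85 × 3.05 × 21.2) = 4.159 in.
M_n = T(d − a/2) = 228.6 × (22.6 − 2.0795) = 4691.0 kip·in.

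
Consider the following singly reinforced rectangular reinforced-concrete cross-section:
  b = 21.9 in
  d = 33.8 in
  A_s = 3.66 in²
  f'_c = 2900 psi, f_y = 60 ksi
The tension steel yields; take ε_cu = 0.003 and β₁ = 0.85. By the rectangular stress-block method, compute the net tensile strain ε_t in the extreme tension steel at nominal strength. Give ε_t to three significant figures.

ε_t ≈ 0.0182

a = A_s f_y/(0.85 f'_c b) = 4.068 in.
β₁ = 0.85, so c = a/β₁ = 4.068/0.85 = 4.786 in.
From the linear strain diagram with ε_cu = 0.003: ε_t = 0.003 (d − c)/c = 0.003 × (33.8 − 4.786)/4.786 = 0.0182.
Since ε_t ≥ 0.005, the section is tension-controlled.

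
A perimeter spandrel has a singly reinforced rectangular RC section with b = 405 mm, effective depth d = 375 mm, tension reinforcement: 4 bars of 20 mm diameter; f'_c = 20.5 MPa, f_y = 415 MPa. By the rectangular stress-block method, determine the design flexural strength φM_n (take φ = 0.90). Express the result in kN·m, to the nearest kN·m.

A_s = 4 × 314 = 1256 mm².
T = A_s f_y = 1256 × 415 = 521240 N = 521.24 kN.
From C = T: a = T/(0.85 f'_c b) = 521240/(0.85 × 20.5 × 405) = 73.86 mm.
M_n = T(d − a/2) = 521.24 kN × (375 − 36.93) mm = 176.22 kN·m.
φM_n = 0.90 × 176.22 = 158.60 kN·m.

φM_n ≈ 159 kN·m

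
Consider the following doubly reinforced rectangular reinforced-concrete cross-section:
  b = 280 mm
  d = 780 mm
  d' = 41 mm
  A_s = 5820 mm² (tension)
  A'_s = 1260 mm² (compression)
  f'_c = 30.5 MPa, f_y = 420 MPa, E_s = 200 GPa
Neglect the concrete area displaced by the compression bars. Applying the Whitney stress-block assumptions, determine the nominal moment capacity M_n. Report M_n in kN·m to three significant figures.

M_n ≈ 1630 kN·m

Assume both tension and compression steel yield.
Net tension couple steel: A_s − A'_s = 4560 mm².
a = (A_s − A'_s) f_y / (0.85 f'_c b) = 1915200/(0.85 × 30.5 × 280) = 263.84 mm.
c = a/β₁ = 263.84/0.832 = 317.12 mm; ε'_s = 0.003(c − d')/c = 0.0026 ≥ f_y/E_s = 0.0021, so compression steel does yield.
M_n = (A_s − A'_s) f_y (d − a/2) + A'_s f_y (d − d') = [1915200 × (780 − 131.92) + 529200 × (780 − 41)] × 10⁻⁶ = 1241.20 + 391.08 = 1632.28 kN·m.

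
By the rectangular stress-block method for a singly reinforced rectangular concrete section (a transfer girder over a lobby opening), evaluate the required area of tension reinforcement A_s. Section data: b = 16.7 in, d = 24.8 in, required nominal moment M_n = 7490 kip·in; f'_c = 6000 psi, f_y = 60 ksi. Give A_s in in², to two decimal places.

A_s ≈ 5.46 in²

From M_n = 0.85 f'_c a b (d − a/2):
a = d − √(d² − 2M_n/(0.85 f'_c b)) = 24.8 − √(24.8² − 2 × 7490/(0.85 × 6 × 16.7)) = 3.844 in.
A_s = 0.85 f'_c a b / f_y = 0.85 × 6 × 3.844 × 16.7 / 60 = 5.457 in².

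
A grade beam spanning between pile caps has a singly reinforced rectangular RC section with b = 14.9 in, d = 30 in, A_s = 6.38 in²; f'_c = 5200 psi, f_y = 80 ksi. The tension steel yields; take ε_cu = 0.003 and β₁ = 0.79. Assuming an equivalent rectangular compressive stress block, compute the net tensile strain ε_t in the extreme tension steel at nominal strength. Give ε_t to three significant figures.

ε_t ≈ 0.00617

a = A_s f_y/(0.85 f'_c b) = 7.750 in.
β₁ = 0.79, so c = a/β₁ = 7.750/0.79 = 9.810 in.
From the linear strain diagram with ε_cu = 0.003: ε_t = 0.003 (d − c)/c = 0.003 × (30 − 9.810)/9.810 = 0.00617.
Since ε_t ≥ 0.005, the section is tension-controlled.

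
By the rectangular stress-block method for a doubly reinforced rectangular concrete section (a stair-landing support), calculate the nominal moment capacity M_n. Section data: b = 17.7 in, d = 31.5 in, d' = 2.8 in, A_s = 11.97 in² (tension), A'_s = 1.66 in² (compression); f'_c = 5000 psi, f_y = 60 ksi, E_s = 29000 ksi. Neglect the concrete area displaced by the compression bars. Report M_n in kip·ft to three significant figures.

M_n ≈ 1650 kip·ft

Assume both steels yield.
a = (A_s − A'_s) f_y/(0.85 f'_c b) = (11.97 − 1.66) × 60/(0.85 × 5 × 17.7) = 8.223 in.
c = a/β₁ = 8.223/0.8 = 10.279 in; ε'_s = 0.003(c − d')/c = 0.0022 ≥ ε_y = 0.0021, so the compression steel yields.
M_n = (A_s − A'_s) f_y (d − a/2) + A'_s f_y (d − d') = 618.6 × (31.5 − 4.1115) + 99.6 × (31.5 − 2.8) = 16942.5 + 2858.5 = 19801.0 kip·in = 19801.0/12 = 1650.08 kip·ft.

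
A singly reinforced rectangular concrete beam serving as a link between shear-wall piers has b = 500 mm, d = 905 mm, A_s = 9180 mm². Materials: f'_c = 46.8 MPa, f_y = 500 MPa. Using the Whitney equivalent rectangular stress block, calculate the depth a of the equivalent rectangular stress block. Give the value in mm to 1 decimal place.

T = A_s f_y = 9180 × 500 = 4590000 N = 4590 kN.
Setting C = 0.85 f'_c a b equal to T: a = 4590000/(0.85 × 46.8 × 500) = 230.8 mm.

a ≈ 230.8 mm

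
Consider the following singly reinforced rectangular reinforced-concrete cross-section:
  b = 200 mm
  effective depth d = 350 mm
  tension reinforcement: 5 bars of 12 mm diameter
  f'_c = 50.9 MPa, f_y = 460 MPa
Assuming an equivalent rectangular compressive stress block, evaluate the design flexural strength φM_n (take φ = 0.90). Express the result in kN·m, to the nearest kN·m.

A_s = 5 × 113 = 565 mm².
T = A_s f_y = 565 × 460 = 259900 N = 259.9 kN.
From C = T: a = T/(0.85 f'_c b) = 259900/(0.85 × 50.9 × 200) = 30.04 mm.
M_n = T(d − a/2) = 259.9 kN × (350 − 15.02) mm = 87.06 kN·m.
φM_n = 0.90 × 87.06 = 78.35 kN·m.

φM_n ≈ 78 kN·m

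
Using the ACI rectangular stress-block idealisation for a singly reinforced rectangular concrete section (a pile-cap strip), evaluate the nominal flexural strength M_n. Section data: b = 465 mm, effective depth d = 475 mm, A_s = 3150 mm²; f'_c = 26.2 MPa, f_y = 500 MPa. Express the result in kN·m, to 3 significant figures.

M_n ≈ 628 kN·m

T = A_s f_y = 3150 × 500 = 1575000 N = 1575 kN.
From C = T: a = T/(0.85 f'_c b) = 1575000/(0.85 × 26.2 × 465) = 152.09 mm.
M_n = T(d − a/2) = 1575 kN × (475 − 76.045) mm = 628.35 kN·m.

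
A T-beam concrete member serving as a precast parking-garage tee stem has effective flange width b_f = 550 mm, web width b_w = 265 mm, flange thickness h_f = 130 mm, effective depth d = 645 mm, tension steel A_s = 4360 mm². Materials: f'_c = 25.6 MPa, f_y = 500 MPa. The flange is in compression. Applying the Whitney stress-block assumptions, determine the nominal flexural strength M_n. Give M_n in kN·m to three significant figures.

M_n ≈ 1190 kN·m

Tension: T = A_s f_y = 4360 × 500 = 2180000 N.
Try a within the flange: a = T/(0.85 f'_c b_f) = 2180000/(0.85 × 25.6 × 550) = 182.15 mm.
a = 182.15 > h_f = 130 mm: the block extends into the web. Split into flange-overhang and web parts.
C_f = 0.85 f'_c (b_f − b_w) h_f = 0.85 × 25.6 × (550 − 265) × 130 = 806208 N.
Remaining web compression depth: a_w = (T − C_f)/(0.85 f'_c b_w) = (2180000 − 806208)/(0.85 × 25.6 × 265) = 238.24 mm.
M_n = C_f(d − h_f/2) + (T − C_f)(d − a_w/2) = 806208 × (645 − 65) + 1373792 × (645 − 119.12) = 467.60 + 722.45 = 1190.05 × 10⁶ N·mm.
M_n = 1190.05 kN·m.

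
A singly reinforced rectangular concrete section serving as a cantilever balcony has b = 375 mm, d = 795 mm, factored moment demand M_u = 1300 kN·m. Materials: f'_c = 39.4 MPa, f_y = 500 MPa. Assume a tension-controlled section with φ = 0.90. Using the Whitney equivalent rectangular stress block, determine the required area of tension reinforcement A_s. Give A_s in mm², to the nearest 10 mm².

A_s ≈ 4040 mm²

M_n = M_u/φ = 1300/0.90 = 1444.44 kN·m.
With M_n = 0.85 f'_c a b (d − a/2), solve the quadratic for a:
a = d − √(d² − 2M_n/(0.85 f'_c b)) = 795 − √(795² − 2 × 1444.44×10⁶/(0.85 × 39.4 × 375)) = 160.97 mm.
A_s = 0.85 f'_c a b / f_y = 0.85 × 39.4 × 160.97 × 375 / 500 = 4043.2 mm².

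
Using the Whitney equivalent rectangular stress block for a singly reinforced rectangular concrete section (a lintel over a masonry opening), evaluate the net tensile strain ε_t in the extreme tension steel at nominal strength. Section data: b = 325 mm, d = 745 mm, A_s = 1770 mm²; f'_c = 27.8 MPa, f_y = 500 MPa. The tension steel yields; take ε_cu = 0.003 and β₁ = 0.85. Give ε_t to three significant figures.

ε_t ≈ 0.0135

a = A_s f_y/(0.85 f'_c b) = 115.24 mm.
β₁ = 0.85, so c = a/β₁ = 115.24/0.85 = 135.58 mm.
From the linear strain diagram with ε_cu = 0.003: ε_t = 0.003 (d − c)/c = 0.003 × (745 − 135.58)/135.58 = 0.0135.
Since ε_t ≥ 0.005, the section is tension-controlled.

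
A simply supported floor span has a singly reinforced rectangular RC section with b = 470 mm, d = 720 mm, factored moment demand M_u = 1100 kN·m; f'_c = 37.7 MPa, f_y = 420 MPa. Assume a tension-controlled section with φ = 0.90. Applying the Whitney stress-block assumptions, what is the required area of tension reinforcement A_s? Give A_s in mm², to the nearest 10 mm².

M_n = M_u/φ = 1100/0.90 = 1222.22 kN·m.
With M_n = 0.85 f'_c a b (d − a/2), solve the quadratic for a:
a = d − √(d² − 2M_n/(0.85 f'_c b)) = 720 − √(720² − 2 × 1222.22×10⁶/(0.85 × 37.7 × 470)) = 123.26 mm.
A_s = 0.85 f'_c a b / f_y = 0.85 × 37.7 × 123.26 × 470 / 420 = 4420.1 mm².

A_s ≈ 4420 mm²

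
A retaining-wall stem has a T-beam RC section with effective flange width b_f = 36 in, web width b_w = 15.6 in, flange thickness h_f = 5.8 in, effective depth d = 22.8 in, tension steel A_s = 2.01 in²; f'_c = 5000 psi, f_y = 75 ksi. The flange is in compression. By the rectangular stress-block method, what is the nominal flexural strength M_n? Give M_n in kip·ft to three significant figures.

Tension: T = A_s f_y = 2.01 × 75 = 150.75 kips.
Try a within the flange: a = T/(0.85 f'_c b_f) = 150.75/(0.85 × 5 × 36) = 0.985 in.
Since a = 0.985 ≤ h_f = 5.8 in, the stress block lies entirely in the flange; analyse as a rectangular beam of width b_f.
M_n = T(d − a/2) = 150.75 × (22.8 − 0.4925) = 3362.9 kip·in.
M_n = 3362.9/12 = 280.24 kip·ft.

M_n ≈ 280 kip·ft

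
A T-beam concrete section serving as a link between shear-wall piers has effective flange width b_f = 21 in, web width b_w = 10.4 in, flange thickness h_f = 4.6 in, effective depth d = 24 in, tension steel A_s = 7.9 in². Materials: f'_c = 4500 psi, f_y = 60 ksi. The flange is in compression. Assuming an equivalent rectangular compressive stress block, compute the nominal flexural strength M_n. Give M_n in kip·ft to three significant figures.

Tension: T = A_s f_y = 7.9 × 60 = 474 kips.
Try a within the flange: a = T/(0.85 f'_c b_f) = 474/(0.85 × 4.5 × 21) = 5.901 in.
a = 5.901 > h_f = 4.6 in: the block extends into the web. Split into flange-overhang and web parts.
C_f = 0.85 f'_c (b_f − b_w) h_f = 0.85 × 4.5 × (21 − 10.4) × 4.6 = 186.5 kips.
Remaining web compression depth: a_w = (T − C_f)/(0.85 f'_c b_w) = (474 − 186.5)/(0.85 × 4.5 × 10.4) = 7.227 in.
M_n = C_f(d − h_f/2) + (T − C_f)(d − a_w/2) = 186.5 × (24 − 2.3) + 287.5 × (24 − 3.6135) = 4047.1 + 5861.1 = 9908.2 kip·in.
M_n = 9908.2/12 = 825.68 kip·ft.

M_n ≈ 826 kip·ft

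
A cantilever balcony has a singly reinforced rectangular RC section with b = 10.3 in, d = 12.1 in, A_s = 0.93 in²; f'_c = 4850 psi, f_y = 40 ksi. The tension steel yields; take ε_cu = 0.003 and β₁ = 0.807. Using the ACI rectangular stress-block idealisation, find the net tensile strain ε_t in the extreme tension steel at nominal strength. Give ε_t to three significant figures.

a = A_s f_y/(0.85 f'_c b) = 0.876 in.
β₁ = 0.807, so c = a/β₁ = 0.876/0.807 = 1.086 in.
From the linear strain diagram with ε_cu = 0.003: ε_t = 0.003 (d − c)/c = 0.003 × (12.1 − 1.086)/1.086 = 0.0304.
Since ε_t ≥ 0.005, the section is tension-controlled.

ε_t ≈ 0.0304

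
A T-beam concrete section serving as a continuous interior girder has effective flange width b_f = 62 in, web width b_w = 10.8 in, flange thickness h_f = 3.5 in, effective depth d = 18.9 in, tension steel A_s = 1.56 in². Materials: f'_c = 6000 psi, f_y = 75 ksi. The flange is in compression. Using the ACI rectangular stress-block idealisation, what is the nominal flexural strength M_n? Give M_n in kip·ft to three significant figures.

Tension: T = A_s f_y = 1.56 × 75 = 117 kips.
Try a within the flange: a = T/(0.85 f'_c b_f) = 117/(0.85 × 6 × 62) = 0.370 in.
Since a = 0.370 ≤ h_f = 3.5 in, the stress block lies entirely in the flange; analyse as a rectangular beam of width b_f.
M_n = T(d − a/2) = 117 × (18.9 − 0.185) = 2189.7 kip·in.
M_n = 2189.7/12 = 182.48 kip·ft.

M_n ≈ 182 kip·ft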